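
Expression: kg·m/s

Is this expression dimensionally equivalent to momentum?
Yes

The expression kg·m/s has dimensions [L M T^-1], which is exactly momentum [L M T^-1].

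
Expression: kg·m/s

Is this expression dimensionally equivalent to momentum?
Yes

The expression kg·m/s has dimensions [L M T^-1], which is exactly momentum [L M T^-1].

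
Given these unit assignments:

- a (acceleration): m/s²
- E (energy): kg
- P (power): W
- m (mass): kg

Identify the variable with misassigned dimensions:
E

The variable E (energy) should have units J, not kg.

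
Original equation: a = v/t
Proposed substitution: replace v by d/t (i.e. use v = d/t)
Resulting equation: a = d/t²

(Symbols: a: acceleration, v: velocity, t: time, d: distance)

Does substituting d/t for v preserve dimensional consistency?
Yes

[v] = [L T^-1] and [d/t] = [L T^-1]. These match, so the substitution replaces a quantity by one of the same dimensions and the result a = d/t² has LHS [L T^-2] vs RHS [L T^-2] — still consistent.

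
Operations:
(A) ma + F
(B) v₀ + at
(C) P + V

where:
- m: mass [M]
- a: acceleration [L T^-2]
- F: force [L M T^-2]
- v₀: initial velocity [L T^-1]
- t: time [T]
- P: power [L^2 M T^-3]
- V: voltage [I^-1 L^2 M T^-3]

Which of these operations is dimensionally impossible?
(C) P + V

(A) ma + F: ma [L M T^-2] and F [L M T^-2] — same dimensions ✓
(B) v₀ + at: v₀ [L T^-1] and at [L T^-1] — same dimensions ✓
(C) P + V: P [L^2 M T^-3] and V [I^-1 L^2 M T^-3] — different dimensions cannot be added/subtracted ✗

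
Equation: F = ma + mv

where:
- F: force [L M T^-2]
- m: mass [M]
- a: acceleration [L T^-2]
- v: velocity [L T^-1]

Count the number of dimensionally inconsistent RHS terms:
1

LHS F: [L M T^-2]
- ma: [L M T^-2] ✓
- mv: [L M T^-1] ✗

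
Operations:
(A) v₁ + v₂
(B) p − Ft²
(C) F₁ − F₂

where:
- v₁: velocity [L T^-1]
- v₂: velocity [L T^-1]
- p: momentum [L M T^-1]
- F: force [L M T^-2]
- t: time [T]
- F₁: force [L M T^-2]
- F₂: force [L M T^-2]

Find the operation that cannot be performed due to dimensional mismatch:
(B) p − Ft²

(A) v₁ + v₂: v₁ [L T^-1] and v₂ [L T^-1] — same dimensions ✓
(B) p − Ft²: p [L M T^-1] and Ft² [L M] — different dimensions cannot be added/subtracted ✗
(C) F₁ − F₂: F₁ [L M T^-2] and F₂ [L M T^-2] — same dimensions ✓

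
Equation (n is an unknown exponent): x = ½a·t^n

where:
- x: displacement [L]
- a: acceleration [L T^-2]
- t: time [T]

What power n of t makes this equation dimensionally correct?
n = 2

x has dimensions [L]; t has dimensions [T].
The rest of the RHS has dimensions [L T^-2], so t^n must supply [T^2].
With n = 2: ½a·t^2 has dimensions [L], matching the LHS ✓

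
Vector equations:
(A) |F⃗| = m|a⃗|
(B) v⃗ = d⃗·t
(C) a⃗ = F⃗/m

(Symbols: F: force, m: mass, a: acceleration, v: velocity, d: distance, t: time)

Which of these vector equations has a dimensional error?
(B) v⃗ = d⃗·t

(A) |F⃗| = m|a⃗|: LHS [L M T^-2], RHS [L M T^-2] ✓ — magnitudes of vectors are scalars
(B) v⃗ = d⃗·t: LHS [L T^-1], RHS [L T] ✗ — velocity is displacement per time; should be d⃗/t
(C) a⃗ = F⃗/m: LHS [L T^-2], RHS [L T^-2] ✓ — force (vector) divided by mass (scalar)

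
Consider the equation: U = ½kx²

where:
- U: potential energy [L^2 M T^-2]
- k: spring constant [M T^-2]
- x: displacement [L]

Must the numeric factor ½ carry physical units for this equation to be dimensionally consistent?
No

U has dimensions [L^2 M T^-2] and kx² already has dimensions [L^2 M T^-2], so the equation balances without ½ contributing any dimensions. ½ is a pure (dimensionless) number; changing or removing it would not affect dimensional consistency.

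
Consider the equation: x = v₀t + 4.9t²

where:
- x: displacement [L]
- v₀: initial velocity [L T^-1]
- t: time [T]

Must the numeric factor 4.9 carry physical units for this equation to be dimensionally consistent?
Yes

x has dimensions [L], while t² alone has dimensions [T^2]. For the equation to balance, the factor 4.9 must carry dimensions [L T^-2] — it is a dimensional constant (a numerical value of a physical quantity with its units suppressed), not a pure number.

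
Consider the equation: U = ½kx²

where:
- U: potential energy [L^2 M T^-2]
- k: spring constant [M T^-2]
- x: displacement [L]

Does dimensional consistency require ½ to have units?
No

U has dimensions [L^2 M T^-2] and kx² already has dimensions [L^2 M T^-2], so the equation balances without ½ contributing any dimensions. ½ is a pure (dimensionless) number; changing or removing it would not affect dimensional consistency.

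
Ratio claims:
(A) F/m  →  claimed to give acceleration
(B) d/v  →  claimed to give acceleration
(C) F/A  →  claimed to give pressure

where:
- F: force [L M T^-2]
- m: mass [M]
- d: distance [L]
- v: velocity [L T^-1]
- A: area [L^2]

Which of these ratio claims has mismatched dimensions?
(B) d/v does not give acceleration

(A) F/m: [L T^-2] = acceleration [L T^-2] ✓
(B) d/v: [T] ≠ acceleration [L T^-2] ✗
(C) F/A: [L^-1 M T^-2] = pressure [L^-1 M T^-2] ✓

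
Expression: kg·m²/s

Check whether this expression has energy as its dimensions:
No

The expression kg·m²/s has dimensions [L^2 M T^-1], but energy has dimensions [L^2 M T^-2].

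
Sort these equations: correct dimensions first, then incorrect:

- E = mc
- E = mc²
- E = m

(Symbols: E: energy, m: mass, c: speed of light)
Dimensionally correct: E = mc²
Dimensionally incorrect: E = mc, E = m
Ordered (correct first, then incorrect): E = mc², E = mc, E = m

- E = mc: LHS [L^2 M T^-2], RHS [L M T^-1] → incorrect ✗
- E = mc²: LHS [L^2 M T^-2], RHS [L^2 M T^-2] → correct ✓
- E = m: LHS [L^2 M T^-2], RHS [M] → incorrect ✗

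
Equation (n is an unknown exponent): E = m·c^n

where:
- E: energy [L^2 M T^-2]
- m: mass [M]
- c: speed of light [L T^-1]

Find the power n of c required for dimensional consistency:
n = 2

E has dimensions [L^2 M T^-2]; c has dimensions [L T^-1].
The rest of the RHS has dimensions [M], so c^n must supply [L^2 T^-2].
With n = 2: m·c^2 has dimensions [L^2 M T^-2], matching the LHS ✓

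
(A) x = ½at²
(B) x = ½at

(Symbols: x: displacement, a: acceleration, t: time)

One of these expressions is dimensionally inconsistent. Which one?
(B)

(A) x = ½at²: LHS [L], RHS [L] ✓
(B) x = ½at: LHS [L], RHS [L T^-1] ✗

Expression (B) x = ½at is dimensionally incorrect.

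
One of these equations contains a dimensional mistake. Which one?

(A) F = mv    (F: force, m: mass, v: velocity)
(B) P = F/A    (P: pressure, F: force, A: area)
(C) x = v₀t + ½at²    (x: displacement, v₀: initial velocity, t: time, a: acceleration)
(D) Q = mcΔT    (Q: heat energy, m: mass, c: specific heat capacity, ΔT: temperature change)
(A) F = mv

The equation (A) F = mv is dimensionally incorrect.

LHS (F): [L M T^-2]
RHS (mv): [L M T^-1] ✗

The dimensions do not match. The other three equations balance.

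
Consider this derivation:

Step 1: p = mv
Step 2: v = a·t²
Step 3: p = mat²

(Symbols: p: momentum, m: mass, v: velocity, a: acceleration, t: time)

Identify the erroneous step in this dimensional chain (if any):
Step 2

Step 1: p = mv → LHS [L M T^-1], RHS [L M T^-1] ✓
Step 2: v = a·t² → LHS [L T^-1], RHS [L] ✗

The first dimensional inconsistency appears in step 2: v = a·t²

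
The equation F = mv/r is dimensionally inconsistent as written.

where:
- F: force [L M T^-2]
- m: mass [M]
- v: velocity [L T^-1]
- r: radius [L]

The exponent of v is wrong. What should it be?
The exponent of v should be 2: F = mv^2/r

The LHS F has dimensions [L M T^-2]; v has dimensions [L T^-1].
As written, the RHS mv/r (exponent 1 on v) has dimensions [M T^-1], which does not match.
With exponent 2, the RHS mv^2/r has dimensions [L M T^-2], matching the LHS.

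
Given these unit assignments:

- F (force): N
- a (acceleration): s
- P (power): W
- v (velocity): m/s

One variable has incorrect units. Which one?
a

The variable a (acceleration) should have units m/s², not s.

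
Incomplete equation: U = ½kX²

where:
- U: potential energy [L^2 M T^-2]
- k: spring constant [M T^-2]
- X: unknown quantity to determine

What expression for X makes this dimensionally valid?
X = x (displacement), dimensions [L]

U has dimensions [L^2 M T^-2]; the rest of the RHS (½k) has dimensions [M T^-2].
So X² must have dimensions [L^2], i.e. X has dimensions [L] — X = x (displacement).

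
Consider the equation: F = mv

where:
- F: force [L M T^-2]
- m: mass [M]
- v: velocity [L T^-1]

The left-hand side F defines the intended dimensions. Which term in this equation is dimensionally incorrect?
The right-hand side term mv

F has dimensions [L M T^-2], but mv has dimensions [L M T^-1], so the term mv is dimensionally wrong for F.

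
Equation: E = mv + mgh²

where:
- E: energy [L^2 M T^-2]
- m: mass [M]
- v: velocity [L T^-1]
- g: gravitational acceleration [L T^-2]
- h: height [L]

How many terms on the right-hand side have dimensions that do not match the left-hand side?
2

LHS E: [L^2 M T^-2]
- mv: [L M T^-1] ✗
- mgh²: [L^3 M T^-2] ✗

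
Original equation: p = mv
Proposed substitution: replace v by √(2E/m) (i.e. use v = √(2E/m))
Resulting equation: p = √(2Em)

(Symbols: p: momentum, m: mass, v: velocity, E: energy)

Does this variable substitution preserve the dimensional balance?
Yes

[v] = [L T^-1] and [√(2E/m)] = [L T^-1]. These match, so the substitution replaces a quantity by one of the same dimensions and the result p = √(2Em) has LHS [L M T^-1] vs RHS [L M T^-1] — still consistent.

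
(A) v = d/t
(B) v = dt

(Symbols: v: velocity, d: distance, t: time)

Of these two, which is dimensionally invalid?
(B)

(A) v = d/t: LHS [L T^-1], RHS [L T^-1] ✓
(B) v = dt: LHS [L T^-1], RHS [L T] ✗

Expression (B) v = dt is dimensionally incorrect.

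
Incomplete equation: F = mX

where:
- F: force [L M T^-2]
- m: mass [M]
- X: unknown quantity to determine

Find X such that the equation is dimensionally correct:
X = a (acceleration), dimensions [L T^-2]

F has dimensions [L M T^-2]; the rest of the RHS (m) has dimensions [M].
So X must have dimensions [L T^-2] — X = a (acceleration).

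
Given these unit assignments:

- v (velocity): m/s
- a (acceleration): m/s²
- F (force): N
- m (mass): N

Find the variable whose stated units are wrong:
m

The variable m (mass) should have units kg, not N.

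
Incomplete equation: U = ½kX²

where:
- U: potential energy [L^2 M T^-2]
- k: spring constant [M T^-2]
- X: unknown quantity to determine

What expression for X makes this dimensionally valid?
X = x (displacement), dimensions [L]

U has dimensions [L^2 M T^-2]; the rest of the RHS (½k) has dimensions [M T^-2].
So X² must have dimensions [L^2], i.e. X has dimensions [L] — X = x (displacement).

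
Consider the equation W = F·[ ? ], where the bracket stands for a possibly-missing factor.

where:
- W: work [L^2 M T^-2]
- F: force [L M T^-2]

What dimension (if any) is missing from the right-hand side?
[L] — length (e.g. a distance d)

W has dimensions [L^2 M T^-2]; F has dimensions [L M T^-2].
The bracketed factor must supply [L^2 M T^-2] / [L M T^-2] = [L].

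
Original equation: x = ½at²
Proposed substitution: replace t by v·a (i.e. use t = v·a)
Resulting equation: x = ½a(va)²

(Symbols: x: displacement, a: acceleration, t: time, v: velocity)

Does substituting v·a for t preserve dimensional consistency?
No

[t] = [T] and [v·a] = [L^2 T^-3]. These differ, so the substitution replaces a quantity by one of different dimensions and the result x = ½a(va)² has LHS [L] vs RHS [L^5 T^-8] — inconsistent.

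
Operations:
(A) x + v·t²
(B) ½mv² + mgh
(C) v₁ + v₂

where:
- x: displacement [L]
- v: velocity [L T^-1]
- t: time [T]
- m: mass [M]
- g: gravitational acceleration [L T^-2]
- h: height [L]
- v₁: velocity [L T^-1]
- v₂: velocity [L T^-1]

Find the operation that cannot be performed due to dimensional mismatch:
(A) x + v·t²

(A) x + v·t²: x [L] and v·t² [L T] — different dimensions cannot be added/subtracted ✗
(B) ½mv² + mgh: ½mv² [L^2 M T^-2] and mgh [L^2 M T^-2] — same dimensions ✓
(C) v₁ + v₂: v₁ [L T^-1] and v₂ [L T^-1] — same dimensions ✓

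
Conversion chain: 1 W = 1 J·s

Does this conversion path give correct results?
The chain is incorrect (it contains an error).

Incorrect: Watt is J/s, not J·s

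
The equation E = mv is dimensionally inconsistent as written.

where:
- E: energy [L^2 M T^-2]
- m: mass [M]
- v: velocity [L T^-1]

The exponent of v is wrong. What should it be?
The exponent of v should be 2: E = mv^2

The LHS E has dimensions [L^2 M T^-2]; v has dimensions [L T^-1].
As written, the RHS mv (exponent 1 on v) has dimensions [L M T^-1], which does not match.
With exponent 2, the RHS mv^2 has dimensions [L^2 M T^-2], matching the LHS.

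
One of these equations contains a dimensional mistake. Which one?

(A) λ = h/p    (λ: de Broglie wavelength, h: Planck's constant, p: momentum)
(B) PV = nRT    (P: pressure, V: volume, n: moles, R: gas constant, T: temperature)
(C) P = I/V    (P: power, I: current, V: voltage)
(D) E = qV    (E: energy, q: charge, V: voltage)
(C) P = I/V

The equation (C) P = I/V is dimensionally incorrect.

LHS (P): [L^2 M T^-3]
RHS (I/V): [I^2 L^-2 M^-1 T^3] ✗

The dimensions do not match. The other three equations balance.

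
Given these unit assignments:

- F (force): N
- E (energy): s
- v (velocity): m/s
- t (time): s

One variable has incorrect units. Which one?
E

The variable E (energy) should have units J, not s.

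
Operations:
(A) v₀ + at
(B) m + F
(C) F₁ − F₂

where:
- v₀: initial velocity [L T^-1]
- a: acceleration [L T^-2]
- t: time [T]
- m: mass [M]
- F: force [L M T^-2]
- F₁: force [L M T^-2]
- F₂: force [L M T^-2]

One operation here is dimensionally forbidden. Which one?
(B) m + F

(A) v₀ + at: v₀ [L T^-1] and at [L T^-1] — same dimensions ✓
(B) m + F: m [M] and F [L M T^-2] — different dimensions cannot be added/subtracted ✗
(C) F₁ − F₂: F₁ [L M T^-2] and F₂ [L M T^-2] — same dimensions ✓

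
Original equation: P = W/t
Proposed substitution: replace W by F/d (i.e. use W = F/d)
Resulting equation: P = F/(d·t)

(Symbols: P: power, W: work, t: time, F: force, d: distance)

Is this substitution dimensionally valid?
No

[W] = [L^2 M T^-2] and [F/d] = [M T^-2]. These differ, so the substitution replaces a quantity by one of different dimensions and the result P = F/(d·t) has LHS [L^2 M T^-3] vs RHS [M T^-3] — inconsistent.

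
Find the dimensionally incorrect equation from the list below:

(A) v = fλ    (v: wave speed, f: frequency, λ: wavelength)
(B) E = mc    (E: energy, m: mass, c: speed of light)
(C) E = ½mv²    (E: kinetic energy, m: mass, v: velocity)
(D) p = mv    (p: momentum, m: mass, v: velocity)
(B) E = mc

The equation (B) E = mc is dimensionally incorrect.

LHS (E): [L^2 M T^-2]
RHS (mc): [L M T^-1] ✗

The dimensions do not match. The other three equations balance.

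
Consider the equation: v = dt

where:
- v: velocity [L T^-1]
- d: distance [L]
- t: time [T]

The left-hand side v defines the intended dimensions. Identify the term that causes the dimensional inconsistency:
The right-hand side term dt

v has dimensions [L T^-1], but dt has dimensions [L T], so the term dt is dimensionally wrong for v.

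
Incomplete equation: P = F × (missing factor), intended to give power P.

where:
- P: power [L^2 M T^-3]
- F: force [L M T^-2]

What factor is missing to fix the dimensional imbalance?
v (velocity), dimensions [L T^-1]

P has dimensions [L^2 M T^-3] and F has dimensions [L M T^-2].
The missing factor must have dimensions [L^2 M T^-3] / [L M T^-2] = [L T^-1], i.e. velocity (v).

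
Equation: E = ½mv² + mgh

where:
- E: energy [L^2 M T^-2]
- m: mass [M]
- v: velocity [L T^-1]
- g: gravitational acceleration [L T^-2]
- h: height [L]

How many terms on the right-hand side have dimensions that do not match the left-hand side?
0

LHS E: [L^2 M T^-2]
- ½mv²: [L^2 M T^-2] ✓
- mgh: [L^2 M T^-2] ✓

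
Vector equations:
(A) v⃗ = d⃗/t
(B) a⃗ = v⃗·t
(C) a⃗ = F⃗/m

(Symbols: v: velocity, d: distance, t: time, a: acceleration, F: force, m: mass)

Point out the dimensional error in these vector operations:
(B) a⃗ = v⃗·t

(A) v⃗ = d⃗/t: LHS [L T^-1], RHS [L T^-1] ✓ — displacement (vector) divided by time (scalar)
(B) a⃗ = v⃗·t: LHS [L T^-2], RHS [L] ✗ — acceleration is velocity per time; should be v⃗/t
(C) a⃗ = F⃗/m: LHS [L T^-2], RHS [L T^-2] ✓ — force (vector) divided by mass (scalar)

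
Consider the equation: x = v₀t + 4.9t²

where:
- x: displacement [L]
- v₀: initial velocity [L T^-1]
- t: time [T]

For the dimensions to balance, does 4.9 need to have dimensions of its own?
Yes

x has dimensions [L], while t² alone has dimensions [T^2]. For the equation to balance, the factor 4.9 must carry dimensions [L T^-2] — it is a dimensional constant (a numerical value of a physical quantity with its units suppressed), not a pure number.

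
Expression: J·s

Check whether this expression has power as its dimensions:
No

The expression J·s has dimensions [L^2 M T^-1], but power has dimensions [L^2 M T^-3].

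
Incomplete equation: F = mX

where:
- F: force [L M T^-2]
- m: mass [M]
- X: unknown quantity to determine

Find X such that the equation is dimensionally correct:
X = a (acceleration), dimensions [L T^-2]

F has dimensions [L M T^-2]; the rest of the RHS (m) has dimensions [M].
So X must have dimensions [L T^-2] — X = a (acceleration).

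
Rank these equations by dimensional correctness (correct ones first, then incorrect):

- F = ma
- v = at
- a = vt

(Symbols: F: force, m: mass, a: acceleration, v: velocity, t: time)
Dimensionally correct: F = ma, v = at
Dimensionally incorrect: a = vt
Ordered (correct first, then incorrect): F = ma, v = at, a = vt

- F = ma: LHS [L M T^-2], RHS [L M T^-2] → correct ✓
- v = at: LHS [L T^-1], RHS [L T^-1] → correct ✓
- a = vt: LHS [L T^-2], RHS [L] → incorrect ✗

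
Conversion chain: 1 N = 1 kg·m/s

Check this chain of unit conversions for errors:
The chain is incorrect (it contains an error).

Incorrect: Newton is kg·m/s², not kg·m/s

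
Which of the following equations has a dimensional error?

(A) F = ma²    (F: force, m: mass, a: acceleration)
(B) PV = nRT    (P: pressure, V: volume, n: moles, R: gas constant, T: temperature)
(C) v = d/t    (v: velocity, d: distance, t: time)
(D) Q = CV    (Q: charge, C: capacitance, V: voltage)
(A) F = ma²

The equation (A) F = ma² is dimensionally incorrect.

LHS (F): [L M T^-2]
RHS (ma²): [L^2 M T^-4] ✗

The dimensions do not match. The other three equations balance.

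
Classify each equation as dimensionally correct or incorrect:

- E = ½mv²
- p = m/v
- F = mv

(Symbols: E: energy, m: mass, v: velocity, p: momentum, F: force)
Dimensionally correct: E = ½mv²
Dimensionally incorrect: p = m/v, F = mv
Ordered (correct first, then incorrect): E = ½mv², p = m/v, F = mv

- E = ½mv²: LHS [L^2 M T^-2], RHS [L^2 M T^-2] → correct ✓
- p = m/v: LHS [L M T^-1], RHS [L^-1 M T] → incorrect ✗
- F = mv: LHS [L M T^-2], RHS [L M T^-1] → incorrect ✗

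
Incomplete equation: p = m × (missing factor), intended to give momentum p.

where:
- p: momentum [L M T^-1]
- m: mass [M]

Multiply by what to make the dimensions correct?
v (velocity), dimensions [L T^-1]

p has dimensions [L M T^-1] and m has dimensions [M].
The missing factor must have dimensions [L M T^-1] / [M] = [L T^-1], i.e. velocity (v).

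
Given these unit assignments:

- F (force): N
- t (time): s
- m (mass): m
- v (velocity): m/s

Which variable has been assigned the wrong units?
m

The variable m (mass) should have units kg, not m.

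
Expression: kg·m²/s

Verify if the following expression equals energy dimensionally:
No

The expression kg·m²/s has dimensions [L^2 M T^-1], but energy has dimensions [L^2 M T^-2].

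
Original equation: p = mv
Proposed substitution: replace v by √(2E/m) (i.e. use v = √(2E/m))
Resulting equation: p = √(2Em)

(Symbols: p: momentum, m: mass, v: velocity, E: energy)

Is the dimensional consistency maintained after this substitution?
Yes

[v] = [L T^-1] and [√(2E/m)] = [L T^-1]. These match, so the substitution replaces a quantity by one of the same dimensions and the result p = √(2Em) has LHS [L M T^-1] vs RHS [L M T^-1] — still consistent.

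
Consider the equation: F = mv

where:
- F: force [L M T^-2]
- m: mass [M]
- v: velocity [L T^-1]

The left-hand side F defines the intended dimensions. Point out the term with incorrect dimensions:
The right-hand side term mv

F has dimensions [L M T^-2], but mv has dimensions [L M T^-1], so the term mv is dimensionally wrong for F.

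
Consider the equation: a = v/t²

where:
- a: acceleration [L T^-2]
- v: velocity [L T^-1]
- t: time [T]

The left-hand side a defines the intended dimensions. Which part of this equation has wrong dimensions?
The right-hand side term v/t²

a has dimensions [L T^-2], but v/t² has dimensions [L T^-3], so the term v/t² is dimensionally wrong for a.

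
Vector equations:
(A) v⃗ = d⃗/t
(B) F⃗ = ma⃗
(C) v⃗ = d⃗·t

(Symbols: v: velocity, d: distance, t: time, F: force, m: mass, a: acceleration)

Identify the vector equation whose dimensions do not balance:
(C) v⃗ = d⃗·t

(A) v⃗ = d⃗/t: LHS [L T^-1], RHS [L T^-1] ✓ — displacement (vector) divided by time (scalar)
(B) F⃗ = ma⃗: LHS [L M T^-2], RHS [L M T^-2] ✓ — Force and acceleration are vectors, mass is a scalar
(C) v⃗ = d⃗·t: LHS [L T^-1], RHS [L T] ✗ — velocity is displacement per time; should be d⃗/t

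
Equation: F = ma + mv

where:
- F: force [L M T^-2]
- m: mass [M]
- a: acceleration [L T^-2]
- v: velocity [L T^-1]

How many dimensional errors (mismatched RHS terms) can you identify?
1

LHS F: [L M T^-2]
- ma: [L M T^-2] ✓
- mv: [L M T^-1] ✗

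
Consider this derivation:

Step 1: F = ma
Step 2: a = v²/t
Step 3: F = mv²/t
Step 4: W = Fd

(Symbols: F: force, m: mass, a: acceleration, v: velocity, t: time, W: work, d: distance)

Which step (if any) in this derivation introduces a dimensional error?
Step 2

Step 1: F = ma → LHS [L M T^-2], RHS [L M T^-2] ✓
Step 2: a = v²/t → LHS [L T^-2], RHS [L^2 T^-3] ✗

The first dimensional inconsistency appears in step 2: a = v²/t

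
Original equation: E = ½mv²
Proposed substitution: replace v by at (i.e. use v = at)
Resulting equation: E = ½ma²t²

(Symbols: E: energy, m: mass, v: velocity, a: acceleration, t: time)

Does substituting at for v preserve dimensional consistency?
Yes

[v] = [L T^-1] and [at] = [L T^-1]. These match, so the substitution replaces a quantity by one of the same dimensions and the result E = ½ma²t² has LHS [L^2 M T^-2] vs RHS [L^2 M T^-2] — still consistent.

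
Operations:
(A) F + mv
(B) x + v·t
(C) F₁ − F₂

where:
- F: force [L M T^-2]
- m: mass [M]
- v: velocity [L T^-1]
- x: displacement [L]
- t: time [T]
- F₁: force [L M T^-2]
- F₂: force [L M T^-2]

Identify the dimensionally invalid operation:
(A) F + mv

(A) F + mv: F [L M T^-2] and mv [L M T^-1] — different dimensions cannot be added/subtracted ✗
(B) x + v·t: x [L] and v·t [L] — same dimensions ✓
(C) F₁ − F₂: F₁ [L M T^-2] and F₂ [L M T^-2] — same dimensions ✓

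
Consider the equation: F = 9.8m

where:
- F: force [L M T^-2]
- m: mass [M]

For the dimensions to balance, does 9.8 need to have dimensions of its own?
Yes

F has dimensions [L M T^-2], while m alone has dimensions [M]. For the equation to balance, the factor 9.8 must carry dimensions [L T^-2] — it is a dimensional constant (a numerical value of a physical quantity with its units suppressed), not a pure number.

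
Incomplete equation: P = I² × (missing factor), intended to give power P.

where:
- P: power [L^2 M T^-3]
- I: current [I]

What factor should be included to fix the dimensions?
R (resistance), dimensions [I^-2 L^2 M T^-3]

P has dimensions [L^2 M T^-3] and I² has dimensions [I^2].
The missing factor must have dimensions [L^2 M T^-3] / [I^2] = [I^-2 L^2 M T^-3], i.e. resistance (R).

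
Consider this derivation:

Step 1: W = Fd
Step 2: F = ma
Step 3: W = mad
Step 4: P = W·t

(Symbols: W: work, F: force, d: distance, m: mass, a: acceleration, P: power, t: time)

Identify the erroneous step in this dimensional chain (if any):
Step 4

Step 1: W = Fd → LHS [L^2 M T^-2], RHS [L^2 M T^-2] ✓
Step 2: F = ma → LHS [L M T^-2], RHS [L M T^-2] ✓
Step 3: W = mad → LHS [L^2 M T^-2], RHS [L^2 M T^-2] ✓
Step 4: P = W·t → LHS [L^2 M T^-3], RHS [L^2 M T^-1] ✗

The first dimensional inconsistency appears in step 4: P = W·t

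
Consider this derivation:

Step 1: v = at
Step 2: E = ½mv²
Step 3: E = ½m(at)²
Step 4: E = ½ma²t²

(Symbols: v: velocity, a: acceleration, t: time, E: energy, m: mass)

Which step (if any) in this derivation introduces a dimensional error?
No step introduces an error — all steps are dimensionally consistent.

Step 1: v = at → LHS [L T^-1], RHS [L T^-1] ✓
Step 2: E = ½mv² → LHS [L^2 M T^-2], RHS [L^2 M T^-2] ✓
Step 3: E = ½m(at)² → LHS [L^2 M T^-2], RHS [L^2 M T^-2] ✓
Step 4: E = ½ma²t² → LHS [L^2 M T^-2], RHS [L^2 M T^-2] ✓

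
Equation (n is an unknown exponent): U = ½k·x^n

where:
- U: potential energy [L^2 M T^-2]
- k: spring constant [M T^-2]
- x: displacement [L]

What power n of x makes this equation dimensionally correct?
n = 2

U has dimensions [L^2 M T^-2]; x has dimensions [L].
The rest of the RHS has dimensions [M T^-2], so x^n must supply [L^2].
With n = 2: ½k·x^2 has dimensions [L^2 M T^-2], matching the LHS ✓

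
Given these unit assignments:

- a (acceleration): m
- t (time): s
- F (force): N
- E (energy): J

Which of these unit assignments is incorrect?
a

The variable a (acceleration) should have units m/s², not m.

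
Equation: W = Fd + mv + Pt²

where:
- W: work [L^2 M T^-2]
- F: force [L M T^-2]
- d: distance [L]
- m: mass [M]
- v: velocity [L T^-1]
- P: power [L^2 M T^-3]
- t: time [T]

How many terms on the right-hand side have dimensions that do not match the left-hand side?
2

LHS W: [L^2 M T^-2]
- Fd: [L^2 M T^-2] ✓
- mv: [L M T^-1] ✗
- Pt²: [L^2 M T^-1] ✗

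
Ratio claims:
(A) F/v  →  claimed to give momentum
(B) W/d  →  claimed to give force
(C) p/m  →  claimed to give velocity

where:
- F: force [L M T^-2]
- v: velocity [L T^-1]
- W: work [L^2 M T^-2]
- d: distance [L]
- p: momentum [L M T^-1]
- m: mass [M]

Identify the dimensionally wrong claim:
(A) F/v does not give momentum

(A) F/v: [M T^-1] ≠ momentum [L M T^-1] ✗
(B) W/d: [L M T^-2] = force [L M T^-2] ✓
(C) p/m: [L T^-1] = velocity [L T^-1] ✓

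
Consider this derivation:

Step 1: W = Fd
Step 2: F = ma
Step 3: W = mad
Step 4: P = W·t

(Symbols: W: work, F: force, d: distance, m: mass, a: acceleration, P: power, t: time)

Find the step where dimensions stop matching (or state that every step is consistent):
Step 4

Step 1: W = Fd → LHS [L^2 M T^-2], RHS [L^2 M T^-2] ✓
Step 2: F = ma → LHS [L M T^-2], RHS [L M T^-2] ✓
Step 3: W = mad → LHS [L^2 M T^-2], RHS [L^2 M T^-2] ✓
Step 4: P = W·t → LHS [L^2 M T^-3], RHS [L^2 M T^-1] ✗

The first dimensional inconsistency appears in step 4: P = W·t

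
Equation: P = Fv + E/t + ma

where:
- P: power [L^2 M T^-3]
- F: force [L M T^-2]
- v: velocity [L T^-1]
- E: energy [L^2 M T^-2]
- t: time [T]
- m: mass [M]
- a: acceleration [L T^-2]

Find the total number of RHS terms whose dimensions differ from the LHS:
1

LHS P: [L^2 M T^-3]
- Fv: [L^2 M T^-3] ✓
- E/t: [L^2 M T^-3] ✓
- ma: [L M T^-2] ✗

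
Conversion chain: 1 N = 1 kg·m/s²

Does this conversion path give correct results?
The chain is correct (no errors).

Correct: Newton is defined as kg·m/s²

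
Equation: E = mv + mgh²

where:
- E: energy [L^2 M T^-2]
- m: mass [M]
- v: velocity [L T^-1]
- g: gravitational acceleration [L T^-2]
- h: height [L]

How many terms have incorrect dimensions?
2

LHS E: [L^2 M T^-2]
- mv: [L M T^-1] ✗
- mgh²: [L^3 M T^-2] ✗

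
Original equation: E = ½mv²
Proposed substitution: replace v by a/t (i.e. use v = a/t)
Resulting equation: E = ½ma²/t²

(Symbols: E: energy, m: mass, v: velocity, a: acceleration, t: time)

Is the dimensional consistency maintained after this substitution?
No

[v] = [L T^-1] and [a/t] = [L T^-3]. These differ, so the substitution replaces a quantity by one of different dimensions and the result E = ½ma²/t² has LHS [L^2 M T^-2] vs RHS [L^2 M T^-6] — inconsistent.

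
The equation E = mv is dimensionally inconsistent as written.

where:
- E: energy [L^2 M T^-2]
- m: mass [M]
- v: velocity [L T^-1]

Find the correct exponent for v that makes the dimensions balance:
The exponent of v should be 2: E = mv^2

The LHS E has dimensions [L^2 M T^-2]; v has dimensions [L T^-1].
As written, the RHS mv (exponent 1 on v) has dimensions [L M T^-1], which does not match.
With exponent 2, the RHS mv^2 has dimensions [L^2 M T^-2], matching the LHS.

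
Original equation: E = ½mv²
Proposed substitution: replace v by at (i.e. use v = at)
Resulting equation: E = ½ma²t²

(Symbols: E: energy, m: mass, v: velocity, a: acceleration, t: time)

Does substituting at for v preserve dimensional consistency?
Yes

[v] = [L T^-1] and [at] = [L T^-1]. These match, so the substitution replaces a quantity by one of the same dimensions and the result E = ½ma²t² has LHS [L^2 M T^-2] vs RHS [L^2 M T^-2] — still consistent.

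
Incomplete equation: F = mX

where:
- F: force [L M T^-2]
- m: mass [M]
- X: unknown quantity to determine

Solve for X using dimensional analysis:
X = a (acceleration), dimensions [L T^-2]

F has dimensions [L M T^-2]; the rest of the RHS (m) has dimensions [M].
So X must have dimensions [L T^-2] — X = a (acceleration).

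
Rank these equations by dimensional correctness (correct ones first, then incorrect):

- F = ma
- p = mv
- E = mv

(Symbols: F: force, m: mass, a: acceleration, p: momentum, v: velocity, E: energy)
Dimensionally correct: F = ma, p = mv
Dimensionally incorrect: E = mv
Ordered (correct first, then incorrect): F = ma, p = mv, E = mv

- F = ma: LHS [L M T^-2], RHS [L M T^-2] → correct ✓
- p = mv: LHS [L M T^-1], RHS [L M T^-1] → correct ✓
- E = mv: LHS [L^2 M T^-2], RHS [L M T^-1] → incorrect ✗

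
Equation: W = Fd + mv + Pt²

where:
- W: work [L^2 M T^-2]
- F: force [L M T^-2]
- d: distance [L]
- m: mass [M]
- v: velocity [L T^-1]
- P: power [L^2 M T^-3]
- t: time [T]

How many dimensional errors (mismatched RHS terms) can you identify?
2

LHS W: [L^2 M T^-2]
- Fd: [L^2 M T^-2] ✓
- mv: [L M T^-1] ✗
- Pt²: [L^2 M T^-1] ✗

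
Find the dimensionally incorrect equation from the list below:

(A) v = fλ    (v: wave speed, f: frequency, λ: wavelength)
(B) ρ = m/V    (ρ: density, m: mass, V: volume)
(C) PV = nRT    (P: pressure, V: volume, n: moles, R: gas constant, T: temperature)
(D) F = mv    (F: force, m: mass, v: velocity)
(D) F = mv

The equation (D) F = mv is dimensionally incorrect.

LHS (F): [L M T^-2]
RHS (mv): [L M T^-1] ✗

The dimensions do not match. The other three equations balance.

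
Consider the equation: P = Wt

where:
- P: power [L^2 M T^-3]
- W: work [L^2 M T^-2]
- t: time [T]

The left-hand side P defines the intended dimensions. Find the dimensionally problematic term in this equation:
The right-hand side term Wt

P has dimensions [L^2 M T^-3], but Wt has dimensions [L^2 M T^-1], so the term Wt is dimensionally wrong for P.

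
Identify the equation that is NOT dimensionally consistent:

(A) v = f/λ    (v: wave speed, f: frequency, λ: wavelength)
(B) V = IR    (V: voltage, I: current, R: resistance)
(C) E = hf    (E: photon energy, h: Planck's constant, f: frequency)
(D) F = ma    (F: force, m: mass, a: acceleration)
(A) v = f/λ

The equation (A) v = f/λ is dimensionally incorrect.

LHS (v): [L T^-1]
RHS (f/λ): [L^-1 T^-1] ✗

The dimensions do not match. The other three equations balance.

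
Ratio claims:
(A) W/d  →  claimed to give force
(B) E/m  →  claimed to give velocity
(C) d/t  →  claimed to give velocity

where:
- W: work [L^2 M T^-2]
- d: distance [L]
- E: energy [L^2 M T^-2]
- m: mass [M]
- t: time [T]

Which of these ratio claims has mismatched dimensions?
(B) E/m does not give velocity

(A) W/d: [L M T^-2] = force [L M T^-2] ✓
(B) E/m: [L^2 T^-2] ≠ velocity [L T^-1] ✗
(C) d/t: [L T^-1] = velocity [L T^-1] ✓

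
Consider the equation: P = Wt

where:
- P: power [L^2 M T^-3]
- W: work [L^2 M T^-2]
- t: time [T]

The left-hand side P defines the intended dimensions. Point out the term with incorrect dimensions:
The right-hand side term Wt

P has dimensions [L^2 M T^-3], but Wt has dimensions [L^2 M T^-1], so the term Wt is dimensionally wrong for P.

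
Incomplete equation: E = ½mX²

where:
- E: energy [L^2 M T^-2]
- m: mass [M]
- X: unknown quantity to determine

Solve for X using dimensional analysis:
X = v (velocity), dimensions [L T^-1]

E has dimensions [L^2 M T^-2]; the rest of the RHS (½m) has dimensions [M].
So X² must have dimensions [L^2 T^-2], i.e. X has dimensions [L T^-1] — X = v (velocity).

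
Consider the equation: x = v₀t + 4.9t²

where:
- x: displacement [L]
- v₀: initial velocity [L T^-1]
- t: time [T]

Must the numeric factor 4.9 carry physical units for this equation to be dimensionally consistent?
Yes

x has dimensions [L], while t² alone has dimensions [T^2]. For the equation to balance, the factor 4.9 must carry dimensions [L T^-2] — it is a dimensional constant (a numerical value of a physical quantity with its units suppressed), not a pure number.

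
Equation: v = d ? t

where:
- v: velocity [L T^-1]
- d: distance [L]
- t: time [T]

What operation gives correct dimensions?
division (÷): v = d ÷ t

v [L T^-1]; d [L]; t [T].
d × t → [L T] ✗
d ÷ t → [L T^-1] ✓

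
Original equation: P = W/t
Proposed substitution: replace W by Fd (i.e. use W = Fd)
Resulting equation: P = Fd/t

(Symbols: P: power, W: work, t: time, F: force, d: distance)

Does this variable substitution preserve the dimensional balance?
Yes

[W] = [L^2 M T^-2] and [Fd] = [L^2 M T^-2]. These match, so the substitution replaces a quantity by one of the same dimensions and the result P = Fd/t has LHS [L^2 M T^-3] vs RHS [L^2 M T^-3] — still consistent.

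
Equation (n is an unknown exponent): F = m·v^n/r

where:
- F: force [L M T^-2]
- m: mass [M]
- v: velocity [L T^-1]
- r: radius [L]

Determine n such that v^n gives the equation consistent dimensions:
n = 2

F has dimensions [L M T^-2]; v has dimensions [L T^-1].
The rest of the RHS has dimensions [L^-1 M], so v^n must supply [L^2 T^-2].
With n = 2: m·v^2/r has dimensions [L M T^-2], matching the LHS ✓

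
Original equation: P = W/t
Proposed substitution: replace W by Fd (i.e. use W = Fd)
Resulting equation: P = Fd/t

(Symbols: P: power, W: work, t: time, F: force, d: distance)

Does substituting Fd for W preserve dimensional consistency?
Yes

[W] = [L^2 M T^-2] and [Fd] = [L^2 M T^-2]. These match, so the substitution replaces a quantity by one of the same dimensions and the result P = Fd/t has LHS [L^2 M T^-3] vs RHS [L^2 M T^-3] — still consistent.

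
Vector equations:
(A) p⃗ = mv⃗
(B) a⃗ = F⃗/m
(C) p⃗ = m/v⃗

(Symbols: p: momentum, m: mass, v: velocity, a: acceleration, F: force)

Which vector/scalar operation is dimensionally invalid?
(C) p⃗ = m/v⃗

(A) p⃗ = mv⃗: LHS [L M T^-1], RHS [L M T^-1] ✓ — mass (scalar) times velocity (vector)
(B) a⃗ = F⃗/m: LHS [L T^-2], RHS [L T^-2] ✓ — force (vector) divided by mass (scalar)
(C) p⃗ = m/v⃗: LHS [L M T^-1], RHS [L^-1 M T] ✗ — momentum is mass times velocity; should be mv⃗ (and division by a vector is undefined)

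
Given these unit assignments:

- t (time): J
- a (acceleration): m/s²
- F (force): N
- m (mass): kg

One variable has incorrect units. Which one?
t

The variable t (time) should have units s, not J.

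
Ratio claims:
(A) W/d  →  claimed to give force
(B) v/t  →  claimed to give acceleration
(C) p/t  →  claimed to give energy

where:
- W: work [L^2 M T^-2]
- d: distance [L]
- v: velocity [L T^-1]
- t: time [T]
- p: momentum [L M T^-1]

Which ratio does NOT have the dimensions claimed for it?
(C) p/t does not give energy

(A) W/d: [L M T^-2] = force [L M T^-2] ✓
(B) v/t: [L T^-2] = acceleration [L T^-2] ✓
(C) p/t: [L M T^-2] ≠ energy [L^2 M T^-2] ✗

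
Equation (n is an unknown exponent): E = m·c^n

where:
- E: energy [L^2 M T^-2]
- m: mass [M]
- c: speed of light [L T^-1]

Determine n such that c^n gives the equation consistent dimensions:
n = 2

E has dimensions [L^2 M T^-2]; c has dimensions [L T^-1].
The rest of the RHS has dimensions [M], so c^n must supply [L^2 T^-2].
With n = 2: m·c^2 has dimensions [L^2 M T^-2], matching the LHS ✓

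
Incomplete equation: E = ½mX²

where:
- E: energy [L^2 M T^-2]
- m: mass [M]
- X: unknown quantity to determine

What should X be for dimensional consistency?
X = v (velocity), dimensions [L T^-1]

E has dimensions [L^2 M T^-2]; the rest of the RHS (½m) has dimensions [M].
So X² must have dimensions [L^2 T^-2], i.e. X has dimensions [L T^-1] — X = v (velocity).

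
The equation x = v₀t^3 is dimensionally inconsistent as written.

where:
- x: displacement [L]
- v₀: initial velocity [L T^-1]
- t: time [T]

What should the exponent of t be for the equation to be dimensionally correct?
The exponent of t should be 1: x = v₀t

The LHS x has dimensions [L]; t has dimensions [T].
As written, the RHS v₀t^3 (exponent 3 on t) has dimensions [L T^2], which does not match.
With exponent 1, the RHS v₀t has dimensions [L], matching the LHS.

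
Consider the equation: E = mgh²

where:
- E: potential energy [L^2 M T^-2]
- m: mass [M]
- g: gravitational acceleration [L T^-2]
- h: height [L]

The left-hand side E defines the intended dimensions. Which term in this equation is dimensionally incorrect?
The right-hand side term mgh²

E has dimensions [L^2 M T^-2], but mgh² has dimensions [L^3 M T^-2], so the term mgh² is dimensionally wrong for E.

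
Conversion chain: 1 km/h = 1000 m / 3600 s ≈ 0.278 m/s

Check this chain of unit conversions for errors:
The chain is correct (no errors).

Correct: 1 km = 1000 m, 1 h = 3600 s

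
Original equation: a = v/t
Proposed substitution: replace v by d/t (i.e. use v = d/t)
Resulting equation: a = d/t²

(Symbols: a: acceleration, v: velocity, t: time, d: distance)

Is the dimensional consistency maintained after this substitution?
Yes

[v] = [L T^-1] and [d/t] = [L T^-1]. These match, so the substitution replaces a quantity by one of the same dimensions and the result a = d/t² has LHS [L T^-2] vs RHS [L T^-2] — still consistent.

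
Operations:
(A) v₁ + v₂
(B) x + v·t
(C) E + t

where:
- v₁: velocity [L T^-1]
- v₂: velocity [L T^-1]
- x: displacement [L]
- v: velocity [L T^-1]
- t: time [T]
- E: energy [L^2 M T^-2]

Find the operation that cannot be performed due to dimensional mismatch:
(C) E + t

(A) v₁ + v₂: v₁ [L T^-1] and v₂ [L T^-1] — same dimensions ✓
(B) x + v·t: x [L] and v·t [L] — same dimensions ✓
(C) E + t: E [L^2 M T^-2] and t [T] — different dimensions cannot be added/subtracted ✗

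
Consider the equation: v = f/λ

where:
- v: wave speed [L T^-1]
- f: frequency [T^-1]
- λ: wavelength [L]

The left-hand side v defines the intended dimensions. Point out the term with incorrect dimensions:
The right-hand side term f/λ

v has dimensions [L T^-1], but f/λ has dimensions [L^-1 T^-1], so the term f/λ is dimensionally wrong for v.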